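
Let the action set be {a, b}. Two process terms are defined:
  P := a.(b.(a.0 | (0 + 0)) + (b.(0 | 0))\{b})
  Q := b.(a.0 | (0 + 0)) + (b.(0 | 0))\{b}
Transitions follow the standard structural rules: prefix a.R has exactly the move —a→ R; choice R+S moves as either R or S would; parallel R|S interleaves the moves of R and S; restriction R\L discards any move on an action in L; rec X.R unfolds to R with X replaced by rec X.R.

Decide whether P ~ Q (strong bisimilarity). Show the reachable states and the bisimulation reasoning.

Reachable graph of P (4 states):
  s0 = a.(b.(a.0 | (0 + 0)) + (b.(0 | 0))\{b}) → --a--▸ s1
  s1 = b.(a.0 | (0 + 0)) + (b.(0 | 0))\{b} → --b--▸ s2
  s2 = a.0 | (0 + 0) → --a--▸ s3
  s3 = 0 | (0 + 0) → ·
Reachable graph of Q (3 states):
  t0 = b.(a.0 | (0 + 0)) + (b.(0 | 0))\{b} → --b--▸ t1
  t1 = a.0 | (0 + 0) → --a--▸ t2
  t2 = 0 | (0 + 0) → ·
Coarsest stable partition (strong bisimilarity classes):
  B0 = {s0}
  B1 = {s1, t0}
  B2 = {s2, t1}
  B3 = {s3, t2}
s0 ∈ B0, t0 ∈ B1 → different blocks

P ≁ Q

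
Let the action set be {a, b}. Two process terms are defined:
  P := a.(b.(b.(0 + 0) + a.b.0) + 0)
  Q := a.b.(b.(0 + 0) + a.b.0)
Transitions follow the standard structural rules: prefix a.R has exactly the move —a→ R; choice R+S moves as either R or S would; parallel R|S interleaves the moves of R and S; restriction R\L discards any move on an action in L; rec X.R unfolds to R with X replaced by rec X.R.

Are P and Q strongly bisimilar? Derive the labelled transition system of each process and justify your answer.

bisimilar

P's transition system — 6 states:
  p0 = a.(b.(b.(0 + 0) + a.b.0) + 0) :: -a-> p1
  p1 = b.(b.(0 + 0) + a.b.0) + 0 :: -b-> p2
  p2 = b.(0 + 0) + a.b.0 :: -a-> p3, -b-> p4
  p3 = b.0 :: -b-> p5
  p4 = 0 + 0 :: (no moves)
  p5 = 0 :: (no moves)
Q's transition system — 6 states:
  q0 = a.b.(b.(0 + 0) + a.b.0) :: -a-> q1
  q1 = b.(b.(0 + 0) + a.b.0) :: -b-> q2
  q2 = b.(0 + 0) + a.b.0 :: -a-> q3, -b-> q4
  q3 = b.0 :: -b-> q5
  q4 = 0 + 0 :: (no moves)
  q5 = 0 :: (no moves)
Bisimilarity quotient blocks:
  B0 = {p0, q0}
  B1 = {p1, q1}
  B2 = {p2, q2}
  B3 = {p3, q3}
  B4 = {p4, p5, q4, q5}
p0 ∈ B0, q0 ∈ B0 → same block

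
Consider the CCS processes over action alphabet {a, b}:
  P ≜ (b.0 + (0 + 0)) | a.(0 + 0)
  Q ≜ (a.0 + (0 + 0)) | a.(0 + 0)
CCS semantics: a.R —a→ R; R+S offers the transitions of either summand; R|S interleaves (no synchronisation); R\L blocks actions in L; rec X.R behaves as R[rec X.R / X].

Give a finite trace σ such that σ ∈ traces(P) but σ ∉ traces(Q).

Reachable graph of P (4 states):
  p0 = (b.0 + (0 + 0)) | a.(0 + 0) ⊢ -a-> p1, -b-> p2
  p1 = (b.0 + (0 + 0)) | (0 + 0) ⊢ -b-> p3
  p2 = 0 | a.(0 + 0) ⊢ -a-> p3
  p3 = 0 | (0 + 0) ⊢ ∅
Reachable graph of Q (4 states):
  q0 = (a.0 + (0 + 0)) | a.(0 + 0) ⊢ -a-> q1, -a-> q2
  q1 = (a.0 + (0 + 0)) | (0 + 0) ⊢ -a-> q3
  q2 = 0 | a.(0 + 0) ⊢ -a-> q3
  q3 = 0 | (0 + 0) ⊢ ∅
Trace ⟨b⟩ through P, begin at {p0}:
  after b @ step 1: {p2}
  ✓ P
Trace ⟨b⟩ through Q, begin at {q0}:
  after b @ step 1: no successor for Q

b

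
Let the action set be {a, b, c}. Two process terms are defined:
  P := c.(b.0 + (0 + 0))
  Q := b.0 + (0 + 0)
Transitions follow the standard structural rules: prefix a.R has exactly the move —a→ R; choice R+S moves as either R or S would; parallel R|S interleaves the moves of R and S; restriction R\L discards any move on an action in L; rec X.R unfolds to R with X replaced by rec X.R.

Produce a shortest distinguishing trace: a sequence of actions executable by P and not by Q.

c

P's transition system — 3 states:
  u0 = c.(b.0 + (0 + 0)) has moves --c--▸ u1
  u1 = b.0 + (0 + 0) has moves --b--▸ u2
  u2 = 0 has moves deadlocked
Q's transition system — 2 states:
  v0 = b.0 + (0 + 0) has moves --b--▸ v1
  v1 = 0 has moves deadlocked
Trace ⟨c⟩ through P, begin at {u0}:
  after c @ step 1: {u1}
  — P admits the full trace.
Trace ⟨c⟩ through Q, begin at {v0}:
  after c @ step 1: ∅ (Q stuck)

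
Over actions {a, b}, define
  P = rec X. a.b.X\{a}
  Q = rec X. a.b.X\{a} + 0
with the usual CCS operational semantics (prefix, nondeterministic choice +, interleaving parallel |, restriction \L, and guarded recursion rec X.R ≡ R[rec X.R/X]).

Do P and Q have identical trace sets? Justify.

traces(P) = traces(Q)

P's transition system — 3 states:
  s0 = rec X. a.b.X\{a} → --a--▸ s1
  s1 = b.(rec X. a.b.X\{a})\{a} → --b--▸ s2
  s2 = (rec X. a.b.X\{a})\{a} → deadlocked
Q's transition system — 3 states:
  t0 = rec X. a.b.X\{a} + 0 → --a--▸ t1
  t1 = b.(rec X. a.b.X\{a} + 0)\{a} → --b--▸ t2
  t2 = (rec X. a.b.X\{a} + 0)\{a} → deadlocked
Coarsest stable partition (strong bisimilarity classes):
  B0 = {s0, t0}
  B1 = {s1, t1}
  B2 = {s2, t2}
s0 ∈ B0, t0 ∈ B0 → same block
Bisimilar ⇒ trace-equivalent.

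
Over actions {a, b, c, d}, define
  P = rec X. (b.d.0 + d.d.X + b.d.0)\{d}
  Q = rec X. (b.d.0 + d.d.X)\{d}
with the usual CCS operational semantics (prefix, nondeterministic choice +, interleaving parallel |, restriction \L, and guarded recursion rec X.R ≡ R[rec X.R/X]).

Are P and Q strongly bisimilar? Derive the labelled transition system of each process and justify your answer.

Reachable graph of P (2 states):
  p0 = rec X. (b.d.0 + d.d.X + b.d.0)\{d} :: =b=> p1
  p1 = (d.0)\{d} :: ·
Reachable graph of Q (2 states):
  q0 = rec X. (b.d.0 + d.d.X)\{d} :: =b=> q1
  q1 = (d.0)\{d} :: ·
Coarsest stable partition (strong bisimilarity classes):
  B0 = {p0, q0}
  B1 = {p1, q1}
p0 ∈ B0, q0 ∈ B0 → same block

bisimilar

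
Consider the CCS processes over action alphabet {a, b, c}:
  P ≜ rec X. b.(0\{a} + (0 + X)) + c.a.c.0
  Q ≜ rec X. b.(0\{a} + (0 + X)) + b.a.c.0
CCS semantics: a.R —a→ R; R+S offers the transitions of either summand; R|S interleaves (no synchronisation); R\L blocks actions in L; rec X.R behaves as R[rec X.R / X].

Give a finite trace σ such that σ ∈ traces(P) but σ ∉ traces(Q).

LTS(P): 5 reachable states
  s0 = rec X. b.(0\{a} + (0 + X)) + c.a.c.0 ⊢ =b=> s1, =c=> s2
  s1 = 0\{a} + (0 + (rec X. b.(0\{a} + (0 + X)) + c.a.c.0)) ⊢ =b=> s1, =c=> s2
  s2 = a.c.0 ⊢ =a=> s3
  s3 = c.0 ⊢ =c=> s4
  s4 = 0 ⊢ ·
LTS(Q): 5 reachable states
  t0 = rec X. b.(0\{a} + (0 + X)) + b.a.c.0 ⊢ =b=> t1, =b=> t2
  t1 = 0\{a} + (0 + (rec X. b.(0\{a} + (0 + X)) + b.a.c.0)) ⊢ =b=> t1, =b=> t2
  t2 = a.c.0 ⊢ =a=> t3
  t3 = c.0 ⊢ =c=> t4
  t4 = 0 ⊢ ·
Trace ⟨c⟩ through P, begin at {s0}:
  [1] c ⇒ {s2}
  P completes σ.
Trace ⟨c⟩ through Q, begin at {t0}:
  [1] c ⇒ no successor for Q

c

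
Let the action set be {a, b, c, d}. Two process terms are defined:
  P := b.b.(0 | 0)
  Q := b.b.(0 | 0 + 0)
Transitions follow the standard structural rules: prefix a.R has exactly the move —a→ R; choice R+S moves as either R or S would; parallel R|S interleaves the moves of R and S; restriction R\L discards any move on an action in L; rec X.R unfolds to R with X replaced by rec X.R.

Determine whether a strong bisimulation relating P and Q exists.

Reachable graph of P (3 states):
  s0 = b.b.(0 | 0) :: -b-> s1
  s1 = b.(0 | 0) :: -b-> s2
  s2 = 0 | 0 :: stopped
Reachable graph of Q (3 states):
  t0 = b.b.(0 | 0 + 0) :: -b-> t1
  t1 = b.(0 | 0 + 0) :: -b-> t2
  t2 = 0 | 0 + 0 :: stopped
Bisimilarity quotient blocks:
  B0 = {s0, t0}
  B1 = {s1, t1}
  B2 = {s2, t2}
s0 ∈ B0, t0 ∈ B0 → same block

P ~ Q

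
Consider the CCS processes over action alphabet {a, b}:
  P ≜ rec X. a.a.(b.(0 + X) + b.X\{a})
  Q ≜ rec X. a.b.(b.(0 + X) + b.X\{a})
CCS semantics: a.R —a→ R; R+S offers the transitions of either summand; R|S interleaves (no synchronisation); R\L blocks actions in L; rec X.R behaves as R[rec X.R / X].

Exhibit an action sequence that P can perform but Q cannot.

LTS(P): 5 reachable states
  s0 = rec X. a.a.(b.(0 + X) + b.X\{a}) :: —a→ s1
  s1 = a.(b.(0 + (rec X. a.a.(b.(0 + X) + b.X\{a}))) + b.(rec X. a.a.(b.(0 + X) + b.X\{a}))\{a}) :: —a→ s2
  s2 = b.(0 + (rec X. a.a.(b.(0 + X) + b.X\{a}))) + b.(rec X. a.a.(b.(0 + X) + b.X\{a}))\{a} :: —b→ s3, —b→ s4
  s3 = (rec X. a.a.(b.(0 + X) + b.X\{a}))\{a} :: (no moves)
  s4 = 0 + (rec X. a.a.(b.(0 + X) + b.X\{a})) :: —a→ s1
LTS(Q): 5 reachable states
  t0 = rec X. a.b.(b.(0 + X) + b.X\{a}) :: —a→ t1
  t1 = b.(b.(0 + (rec X. a.b.(b.(0 + X) + b.X\{a}))) + b.(rec X. a.b.(b.(0 + X) + b.X\{a}))\{a}) :: —b→ t2
  t2 = b.(0 + (rec X. a.b.(b.(0 + X) + b.X\{a}))) + b.(rec X. a.b.(b.(0 + X) + b.X\{a}))\{a} :: —b→ t3, —b→ t4
  t3 = (rec X. a.b.(b.(0 + X) + b.X\{a}))\{a} :: (no moves)
  t4 = 0 + (rec X. a.b.(b.(0 + X) + b.X\{a})) :: —a→ t1
Trace ⟨aa⟩ through P, begin at {s0}:
  after a @ step 1: {s1}
  after a @ step 2: {s2}
  — P admits the full trace.
Trace ⟨aa⟩ through Q, begin at {t0}:
  after a @ step 1: {t1}
  after a @ step 2: no successor for Q

aa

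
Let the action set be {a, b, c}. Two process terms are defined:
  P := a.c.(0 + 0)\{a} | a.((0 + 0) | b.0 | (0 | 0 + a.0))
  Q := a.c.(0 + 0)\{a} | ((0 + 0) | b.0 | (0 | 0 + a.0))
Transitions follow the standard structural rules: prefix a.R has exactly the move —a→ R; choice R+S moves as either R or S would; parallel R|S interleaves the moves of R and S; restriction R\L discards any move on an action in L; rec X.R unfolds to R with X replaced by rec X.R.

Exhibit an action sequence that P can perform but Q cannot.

P's transition system — 15 states:
  s0 = a.c.(0 + 0)\{a} | a.((0 + 0) | b.0 | (0 | 0 + a.0)) ⊢ =a=> s1, =a=> s2
  s1 = a.c.(0 + 0)\{a} | ((0 + 0) | b.0 | (0 | 0 + a.0)) ⊢ =a=> s3, =a=> s4, =b=> s5
  s2 = c.(0 + 0)\{a} | a.((0 + 0) | b.0 | (0 | 0 + a.0)) ⊢ =a=> s4, =c=> s6
  s3 = a.c.(0 + 0)\{a} | ((0 + 0) | b.0 | 0) ⊢ =a=> s7, =b=> s8
  s4 = c.(0 + 0)\{a} | ((0 + 0) | b.0 | (0 | 0 + a.0)) ⊢ =a=> s7, =b=> s9, =c=> s10
  s5 = a.c.(0 + 0)\{a} | ((0 + 0) | 0 | (0 | 0 + a.0)) ⊢ =a=> s8, =a=> s9
  s6 = (0 + 0)\{a} | a.((0 + 0) | b.0 | (0 | 0 + a.0)) ⊢ =a=> s10
  s7 = c.(0 + 0)\{a} | ((0 + 0) | b.0 | 0) ⊢ =b=> s11, =c=> s12
  s8 = a.c.(0 + 0)\{a} | ((0 + 0) | 0 | 0) ⊢ =a=> s11
  s9 = c.(0 + 0)\{a} | ((0 + 0) | 0 | (0 | 0 + a.0)) ⊢ =a=> s11, =c=> s13
  s10 = (0 + 0)\{a} | ((0 + 0) | b.0 | (0 | 0 + a.0)) ⊢ =a=> s12, =b=> s13
  s11 = c.(0 + 0)\{a} | ((0 + 0) | 0 | 0) ⊢ =c=> s14
  s12 = (0 + 0)\{a} | ((0 + 0) | b.0 | 0) ⊢ =b=> s14
  s13 = (0 + 0)\{a} | ((0 + 0) | 0 | (0 | 0 + a.0)) ⊢ =a=> s14
  s14 = (0 + 0)\{a} | ((0 + 0) | 0 | 0) ⊢ stopped
Q's transition system — 12 states:
  t0 = a.c.(0 + 0)\{a} | ((0 + 0) | b.0 | (0 | 0 + a.0)) ⊢ =a=> t1, =a=> t2, =b=> t3
  t1 = a.c.(0 + 0)\{a} | ((0 + 0) | b.0 | 0) ⊢ =a=> t4, =b=> t5
  t2 = c.(0 + 0)\{a} | ((0 + 0) | b.0 | (0 | 0 + a.0)) ⊢ =a=> t4, =b=> t6, =c=> t7
  t3 = a.c.(0 + 0)\{a} | ((0 + 0) | 0 | (0 | 0 + a.0)) ⊢ =a=> t5, =a=> t6
  t4 = c.(0 + 0)\{a} | ((0 + 0) | b.0 | 0) ⊢ =b=> t8, =c=> t9
  t5 = a.c.(0 + 0)\{a} | ((0 + 0) | 0 | 0) ⊢ =a=> t8
  t6 = c.(0 + 0)\{a} | ((0 + 0) | 0 | (0 | 0 + a.0)) ⊢ =a=> t8, =c=> t10
  t7 = (0 + 0)\{a} | ((0 + 0) | b.0 | (0 | 0 + a.0)) ⊢ =a=> t9, =b=> t10
  t8 = c.(0 + 0)\{a} | ((0 + 0) | 0 | 0) ⊢ =c=> t11
  t9 = (0 + 0)\{a} | ((0 + 0) | b.0 | 0) ⊢ =b=> t11
  t10 = (0 + 0)\{a} | ((0 + 0) | 0 | (0 | 0 + a.0)) ⊢ =a=> t11
  t11 = (0 + 0)\{a} | ((0 + 0) | 0 | 0) ⊢ stopped
Executing aaa from P (initial set {s0}):
  after a @ step 1: {s1, s2}
  after a @ step 2: {s3, s4}
  after a @ step 3: {s7}
  ✓ P
Executing aaa from Q (initial set {t0}):
  after a @ step 1: {t1, t2}
  after a @ step 2: {t4}
  after a @ step 3: ∅  — Q cannot continue

aaa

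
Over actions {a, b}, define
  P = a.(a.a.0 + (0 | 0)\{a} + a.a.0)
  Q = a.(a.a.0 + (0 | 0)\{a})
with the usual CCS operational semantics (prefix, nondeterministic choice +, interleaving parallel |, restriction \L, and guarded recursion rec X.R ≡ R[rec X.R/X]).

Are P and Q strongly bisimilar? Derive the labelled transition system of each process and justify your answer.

YES

P's transition system — 4 states:
  u0 = a.(a.a.0 + (0 | 0)\{a} + a.a.0) ⊢ ··a··> u1
  u1 = a.a.0 + (0 | 0)\{a} + a.a.0 ⊢ ··a··> u2
  u2 = a.0 ⊢ ··a··> u3
  u3 = 0 ⊢ deadlocked
Q's transition system — 4 states:
  v0 = a.(a.a.0 + (0 | 0)\{a}) ⊢ ··a··> v1
  v1 = a.a.0 + (0 | 0)\{a} ⊢ ··a··> v2
  v2 = a.0 ⊢ ··a··> v3
  v3 = 0 ⊢ deadlocked
Bisimilarity quotient blocks:
  B0 = {u0, v0}
  B1 = {u1, v1}
  B2 = {u2, v2}
  B3 = {u3, v3}
u0 ∈ B0, v0 ∈ B0 → same block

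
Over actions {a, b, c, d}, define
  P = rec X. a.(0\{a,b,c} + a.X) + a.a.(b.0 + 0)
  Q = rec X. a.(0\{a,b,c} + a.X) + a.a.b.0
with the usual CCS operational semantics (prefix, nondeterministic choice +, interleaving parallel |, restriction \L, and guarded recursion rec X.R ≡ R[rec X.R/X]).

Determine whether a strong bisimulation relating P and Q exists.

LTS(P): 5 reachable states
  u0 = rec X. a.(0\{a,b,c} + a.X) + a.a.(b.0 + 0) → ··a··> u1, ··a··> u2
  u1 = 0\{a,b,c} + a.(rec X. a.(0\{a,b,c} + a.X) + a.a.(b.0 + 0)) → ··a··> u0
  u2 = a.(b.0 + 0) → ··a··> u3
  u3 = b.0 + 0 → ··b··> u4
  u4 = 0 → ∅
LTS(Q): 5 reachable states
  v0 = rec X. a.(0\{a,b,c} + a.X) + a.a.b.0 → ··a··> v1, ··a··> v2
  v1 = 0\{a,b,c} + a.(rec X. a.(0\{a,b,c} + a.X) + a.a.b.0) → ··a··> v0
  v2 = a.b.0 → ··a··> v3
  v3 = b.0 → ··b··> v4
  v4 = 0 → ∅
Bisimilarity quotient blocks:
  B0 = {u0, v0}
  B1 = {u1, v1}
  B2 = {u2, v2}
  B3 = {u3, v3}
  B4 = {u4, v4}
u0 ∈ B0, v0 ∈ B0 → same block

P ~ Q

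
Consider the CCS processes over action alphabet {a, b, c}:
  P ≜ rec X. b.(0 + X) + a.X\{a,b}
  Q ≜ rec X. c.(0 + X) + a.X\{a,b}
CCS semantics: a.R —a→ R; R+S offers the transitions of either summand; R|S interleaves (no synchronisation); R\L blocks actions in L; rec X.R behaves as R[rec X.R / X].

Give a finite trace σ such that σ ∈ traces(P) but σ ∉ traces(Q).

Reachable graph of P (3 states):
  u0 = rec X. b.(0 + X) + a.X\{a,b} → --a--▸ u1, --b--▸ u2
  u1 = (rec X. b.(0 + X) + a.X\{a,b})\{a,b} → ∅
  u2 = 0 + (rec X. b.(0 + X) + a.X\{a,b}) → --a--▸ u1, --b--▸ u2
Reachable graph of Q (4 states):
  v0 = rec X. c.(0 + X) + a.X\{a,b} → --a--▸ v1, --c--▸ v2
  v1 = (rec X. c.(0 + X) + a.X\{a,b})\{a,b} → --c--▸ v3
  v2 = 0 + (rec X. c.(0 + X) + a.X\{a,b}) → --a--▸ v1, --c--▸ v2
  v3 = (0 + (rec X. c.(0 + X) + a.X\{a,b}))\{a,b} → --c--▸ v3
Executing b from P (initial set {u0}):
  after b @ step 1: {u2}
  — P admits the full trace.
Executing b from Q (initial set {v0}):
  after b @ step 1: ∅  — Q cannot continue

b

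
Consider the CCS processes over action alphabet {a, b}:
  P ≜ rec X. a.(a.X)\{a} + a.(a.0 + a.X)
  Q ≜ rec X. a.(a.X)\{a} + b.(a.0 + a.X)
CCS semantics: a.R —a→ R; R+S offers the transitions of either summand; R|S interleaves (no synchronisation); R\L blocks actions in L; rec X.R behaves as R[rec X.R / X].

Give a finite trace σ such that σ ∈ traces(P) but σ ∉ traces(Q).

P's transition system — 4 states:
  p0 = rec X. a.(a.X)\{a} + a.(a.0 + a.X) has moves -a-> p1, -a-> p2
  p1 = (a.(rec X. a.(a.X)\{a} + a.(a.0 + a.X)))\{a} has moves deadlocked
  p2 = a.0 + a.(rec X. a.(a.X)\{a} + a.(a.0 + a.X)) has moves -a-> p0, -a-> p3
  p3 = 0 has moves deadlocked
Q's transition system — 4 states:
  q0 = rec X. a.(a.X)\{a} + b.(a.0 + a.X) has moves -a-> q1, -b-> q2
  q1 = (a.(rec X. a.(a.X)\{a} + b.(a.0 + a.X)))\{a} has moves deadlocked
  q2 = a.0 + a.(rec X. a.(a.X)\{a} + b.(a.0 + a.X)) has moves -a-> q0, -a-> q3
  q3 = 0 has moves deadlocked
Run σ = ⟨aa⟩ on P: start {p0}
  step 1 (a): {p1, p2}
  step 2 (a): {p0, p3}
  ✓ P
Run σ = ⟨aa⟩ on Q: start {q0}
  step 1 (a): {q1}
  step 2 (a): ∅  — Q cannot continue

aa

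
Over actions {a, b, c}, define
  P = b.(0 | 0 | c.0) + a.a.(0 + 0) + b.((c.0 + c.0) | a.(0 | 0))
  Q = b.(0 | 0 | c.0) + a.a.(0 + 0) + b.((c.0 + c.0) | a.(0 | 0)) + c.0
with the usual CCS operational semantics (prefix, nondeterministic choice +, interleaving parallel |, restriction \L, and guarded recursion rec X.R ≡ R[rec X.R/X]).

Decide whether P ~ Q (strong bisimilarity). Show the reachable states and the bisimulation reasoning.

NO

P's transition system — 9 states:
  p0 = b.(0 | 0 | c.0) + a.a.(0 + 0) + b.((c.0 + c.0) | a.(0 | 0)) has moves =a=> p1, =b=> p2, =b=> p3
  p1 = a.(0 + 0) has moves =a=> p4
  p2 = (c.0 + c.0) | a.(0 | 0) has moves =a=> p5, =c=> p6
  p3 = 0 | 0 | c.0 has moves =c=> p7
  p4 = 0 + 0 has moves (no moves)
  p5 = (c.0 + c.0) | (0 | 0) has moves =c=> p8
  p6 = 0 | a.(0 | 0) has moves =a=> p8
  p7 = 0 | 0 | 0 has moves (no moves)
  p8 = 0 | (0 | 0) has moves (no moves)
Q's transition system — 10 states:
  q0 = b.(0 | 0 | c.0) + a.a.(0 + 0) + b.((c.0 + c.0) | a.(0 | 0)) + c.0 has moves =a=> q1, =b=> q2, =b=> q3, =c=> q4
  q1 = a.(0 + 0) has moves =a=> q5
  q2 = (c.0 + c.0) | a.(0 | 0) has moves =a=> q6, =c=> q7
  q3 = 0 | 0 | c.0 has moves =c=> q8
  q4 = 0 has moves (no moves)
  q5 = 0 + 0 has moves (no moves)
  q6 = (c.0 + c.0) | (0 | 0) has moves =c=> q9
  q7 = 0 | a.(0 | 0) has moves =a=> q9
  q8 = 0 | 0 | 0 has moves (no moves)
  q9 = 0 | (0 | 0) has moves (no moves)
Coarsest stable partition (strong bisimilarity classes):
  B0 = {p0}
  B1 = {p2, q2}
  B2 = {p3, p5, q3, q6}
  B3 = {p4, p7, p8, q4, q5, q8, q9}
  B4 = {p1, p6, q1, q7}
  B5 = {q0}
p0 ∈ B0, q0 ∈ B5 → different blocks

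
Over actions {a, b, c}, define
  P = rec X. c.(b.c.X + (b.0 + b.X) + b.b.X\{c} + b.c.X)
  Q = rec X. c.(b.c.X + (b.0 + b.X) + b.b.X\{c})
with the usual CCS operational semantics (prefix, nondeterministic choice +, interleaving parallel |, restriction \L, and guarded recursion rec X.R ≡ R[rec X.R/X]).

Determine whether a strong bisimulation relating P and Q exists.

P's transition system — 6 states:
  m0 = rec X. c.(b.c.X + (b.0 + b.X) + b.b.X\{c} + b.c.X) | ··c··> m1
  m1 = b.c.(rec X. c.(b.c.X + (b.0 + b.X) + b.b.X\{c} + b.c.X)) + (b.0 + b.(rec X. c.(b.c.X + (b.0 + b.X) + b.b.X\{c} + b.c.X))) + b.b.(rec X. c.(b.c.X + (b.0 + b.X) + b.b.X\{c} + b.c.X))\{c} + b.c.(rec X. c.(b.c.X + (b.0 + b.X) + b.b.X\{c} + b.c.X)) | ··b··> m0, ··b··> m2, ··b··> m3, ··b··> m4
  m2 = 0 | ·
  m3 = b.(rec X. c.(b.c.X + (b.0 + b.X) + b.b.X\{c} + b.c.X))\{c} | ··b··> m5
  m4 = c.(rec X. c.(b.c.X + (b.0 + b.X) + b.b.X\{c} + b.c.X)) | ··c··> m0
  m5 = (rec X. c.(b.c.X + (b.0 + b.X) + b.b.X\{c} + b.c.X))\{c} | ·
Q's transition system — 6 states:
  n0 = rec X. c.(b.c.X + (b.0 + b.X) + b.b.X\{c}) | ··c··> n1
  n1 = b.c.(rec X. c.(b.c.X + (b.0 + b.X) + b.b.X\{c})) + (b.0 + b.(rec X. c.(b.c.X + (b.0 + b.X) + b.b.X\{c}))) + b.b.(rec X. c.(b.c.X + (b.0 + b.X) + b.b.X\{c}))\{c} | ··b··> n0, ··b··> n2, ··b··> n3, ··b··> n4
  n2 = 0 | ·
  n3 = b.(rec X. c.(b.c.X + (b.0 + b.X) + b.b.X\{c}))\{c} | ··b··> n5
  n4 = c.(rec X. c.(b.c.X + (b.0 + b.X) + b.b.X\{c})) | ··c··> n0
  n5 = (rec X. c.(b.c.X + (b.0 + b.X) + b.b.X\{c}))\{c} | ·
Partition-refinement fixed point:
  B0 = {m0, n0}
  B1 = {m1, n1}
  B2 = {m4, n4}
  B3 = {m2, m5, n2, n5}
  B4 = {m3, n3}
m0 ∈ B0, n0 ∈ B0 → same block

P ~ Q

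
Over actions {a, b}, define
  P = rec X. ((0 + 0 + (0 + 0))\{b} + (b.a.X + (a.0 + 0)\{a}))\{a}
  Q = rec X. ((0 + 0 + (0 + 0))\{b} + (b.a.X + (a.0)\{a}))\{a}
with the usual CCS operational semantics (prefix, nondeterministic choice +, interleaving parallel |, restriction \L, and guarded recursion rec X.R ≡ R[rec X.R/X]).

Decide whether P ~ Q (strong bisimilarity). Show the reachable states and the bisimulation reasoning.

P ~ Q

LTS(P): 2 reachable states
  m0 = rec X. ((0 + 0 + (0 + 0))\{b} + (b.a.X + (a.0 + 0)\{a}))\{a} | -b-> m1
  m1 = (a.(rec X. ((0 + 0 + (0 + 0))\{b} + (b.a.X + (a.0 + 0)\{a}))\{a}))\{a} | ∅
LTS(Q): 2 reachable states
  n0 = rec X. ((0 + 0 + (0 + 0))\{b} + (b.a.X + (a.0)\{a}))\{a} | -b-> n1
  n1 = (a.(rec X. ((0 + 0 + (0 + 0))\{b} + (b.a.X + (a.0)\{a}))\{a}))\{a} | ∅
Partition-refinement fixed point:
  B0 = {m0, n0}
  B1 = {m1, n1}
m0 ∈ B0, n0 ∈ B0 → same block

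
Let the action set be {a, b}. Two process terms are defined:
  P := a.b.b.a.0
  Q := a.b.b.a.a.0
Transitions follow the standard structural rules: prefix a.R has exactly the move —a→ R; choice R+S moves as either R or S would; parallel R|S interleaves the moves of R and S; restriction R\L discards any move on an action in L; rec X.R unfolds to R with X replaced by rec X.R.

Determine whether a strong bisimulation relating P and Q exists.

not bisimilar

Reachable graph of P (5 states):
  u0 = a.b.b.a.0 → =a=> u1
  u1 = b.b.a.0 → =b=> u2
  u2 = b.a.0 → =b=> u3
  u3 = a.0 → =a=> u4
  u4 = 0 → deadlocked
Reachable graph of Q (6 states):
  v0 = a.b.b.a.a.0 → =a=> v1
  v1 = b.b.a.a.0 → =b=> v2
  v2 = b.a.a.0 → =b=> v3
  v3 = a.a.0 → =a=> v4
  v4 = a.0 → =a=> v5
  v5 = 0 → deadlocked
Coarsest stable partition (strong bisimilarity classes):
  B0 = {u0}
  B1 = {u1}
  B2 = {u2}
  B3 = {u3, v4}
  B4 = {u4, v5}
  B5 = {v0}
  B6 = {v1}
  B7 = {v2}
  B8 = {v3}
u0 ∈ B0, v0 ∈ B5 → different blocks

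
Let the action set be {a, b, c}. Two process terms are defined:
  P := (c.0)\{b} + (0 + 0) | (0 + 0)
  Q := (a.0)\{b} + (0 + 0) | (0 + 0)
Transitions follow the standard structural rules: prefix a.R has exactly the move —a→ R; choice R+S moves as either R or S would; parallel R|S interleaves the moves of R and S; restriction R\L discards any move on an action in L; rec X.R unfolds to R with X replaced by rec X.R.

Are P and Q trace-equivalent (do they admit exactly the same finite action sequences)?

Reachable graph of P (2 states):
  u0 = (c.0)\{b} + (0 + 0) | (0 + 0) :: --c--▸ u1
  u1 = 0\{b} :: (no moves)
Reachable graph of Q (2 states):
  v0 = (a.0)\{b} + (0 + 0) | (0 + 0) :: --a--▸ v1
  v1 = 0\{b} :: (no moves)
Run σ = ⟨c⟩ on P: start {u0}
  [1] c ⇒ {u1}
  — P admits the full trace.
Run σ = ⟨c⟩ on Q: start {v0}
  [1] c ⇒ ∅  — Q cannot continue

NO — witness ⟨c⟩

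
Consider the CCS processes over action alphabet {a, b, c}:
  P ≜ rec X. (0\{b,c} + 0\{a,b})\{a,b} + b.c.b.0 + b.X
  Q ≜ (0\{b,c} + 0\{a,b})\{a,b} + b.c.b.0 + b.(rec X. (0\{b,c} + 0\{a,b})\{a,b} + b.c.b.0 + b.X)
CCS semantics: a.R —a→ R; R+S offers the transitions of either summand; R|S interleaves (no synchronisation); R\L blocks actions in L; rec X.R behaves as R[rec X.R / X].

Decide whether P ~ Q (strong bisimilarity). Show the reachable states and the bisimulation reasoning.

bisimilar

Reachable graph of P (4 states):
  p0 = rec X. (0\{b,c} + 0\{a,b})\{a,b} + b.c.b.0 + b.X ⊢ --b--▸ p0, --b--▸ p1
  p1 = c.b.0 ⊢ --c--▸ p2
  p2 = b.0 ⊢ --b--▸ p3
  p3 = 0 ⊢ deadlocked
Reachable graph of Q (5 states):
  q0 = (0\{b,c} + 0\{a,b})\{a,b} + b.c.b.0 + b.(rec X. (0\{b,c} + 0\{a,b})\{a,b} + b.c.b.0 + b.X) ⊢ --b--▸ q1, --b--▸ q2
  q1 = c.b.0 ⊢ --c--▸ q3
  q2 = rec X. (0\{b,c} + 0\{a,b})\{a,b} + b.c.b.0 + b.X ⊢ --b--▸ q1, --b--▸ q2
  q3 = b.0 ⊢ --b--▸ q4
  q4 = 0 ⊢ deadlocked
Coarsest stable partition (strong bisimilarity classes):
  B0 = {p0, q0, q2}
  B1 = {p1, q1}
  B2 = {p2, q3}
  B3 = {p3, q4}
p0 ∈ B0, q0 ∈ B0 → same block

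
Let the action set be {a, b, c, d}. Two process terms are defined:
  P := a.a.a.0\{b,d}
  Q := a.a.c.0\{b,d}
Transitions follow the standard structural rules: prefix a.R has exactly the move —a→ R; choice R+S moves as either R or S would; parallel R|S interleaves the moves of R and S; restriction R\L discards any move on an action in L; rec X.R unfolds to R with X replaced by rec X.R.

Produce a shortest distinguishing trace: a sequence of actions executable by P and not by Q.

Reachable graph of P (4 states):
  s0 = a.a.a.0\{b,d} :: ··a··> s1
  s1 = a.a.0\{b,d} :: ··a··> s2
  s2 = a.0\{b,d} :: ··a··> s3
  s3 = 0\{b,d} :: deadlocked
Reachable graph of Q (4 states):
  t0 = a.a.c.0\{b,d} :: ··a··> t1
  t1 = a.c.0\{b,d} :: ··a··> t2
  t2 = c.0\{b,d} :: ··c··> t3
  t3 = 0\{b,d} :: deadlocked
Run σ = ⟨aaa⟩ on P: start {s0}
  [1] a ⇒ {s1}
  [2] a ⇒ {s2}
  [3] a ⇒ {s3}
  P completes σ.
Run σ = ⟨aaa⟩ on Q: start {t0}
  [1] a ⇒ {t1}
  [2] a ⇒ {t2}
  [3] a ⇒ ∅  — Q cannot continue

aaa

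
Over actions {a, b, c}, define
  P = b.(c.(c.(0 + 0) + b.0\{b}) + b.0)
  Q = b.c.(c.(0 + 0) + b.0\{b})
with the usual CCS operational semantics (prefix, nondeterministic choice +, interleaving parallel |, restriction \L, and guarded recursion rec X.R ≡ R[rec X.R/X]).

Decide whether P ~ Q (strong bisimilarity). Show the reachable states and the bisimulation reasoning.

LTS(P): 6 reachable states
  s0 = b.(c.(c.(0 + 0) + b.0\{b}) + b.0) ⊢ —b→ s1
  s1 = c.(c.(0 + 0) + b.0\{b}) + b.0 ⊢ —b→ s2, —c→ s3
  s2 = 0 ⊢ deadlocked
  s3 = c.(0 + 0) + b.0\{b} ⊢ —b→ s4, —c→ s5
  s4 = 0\{b} ⊢ deadlocked
  s5 = 0 + 0 ⊢ deadlocked
LTS(Q): 5 reachable states
  t0 = b.c.(c.(0 + 0) + b.0\{b}) ⊢ —b→ t1
  t1 = c.(c.(0 + 0) + b.0\{b}) ⊢ —c→ t2
  t2 = c.(0 + 0) + b.0\{b} ⊢ —b→ t3, —c→ t4
  t3 = 0\{b} ⊢ deadlocked
  t4 = 0 + 0 ⊢ deadlocked
Bisimilarity quotient blocks:
  B0 = {s0}
  B1 = {s1}
  B2 = {s2, s4, s5, t3, t4}
  B3 = {s3, t2}
  B4 = {t0}
  B5 = {t1}
s0 ∈ B0, t0 ∈ B4 → different blocks

not bisimilar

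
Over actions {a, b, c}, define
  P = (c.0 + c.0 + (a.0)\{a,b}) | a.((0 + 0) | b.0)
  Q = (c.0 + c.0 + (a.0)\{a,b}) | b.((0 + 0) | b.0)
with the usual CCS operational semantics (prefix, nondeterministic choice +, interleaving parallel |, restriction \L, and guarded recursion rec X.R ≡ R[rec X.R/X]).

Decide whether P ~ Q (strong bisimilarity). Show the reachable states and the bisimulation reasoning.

LTS(P): 6 reachable states
  u0 = (c.0 + c.0 + (a.0)\{a,b}) | a.((0 + 0) | b.0) | =a=> u1, =c=> u2
  u1 = (c.0 + c.0 + (a.0)\{a,b}) | ((0 + 0) | b.0) | =b=> u3, =c=> u4
  u2 = 0 | a.((0 + 0) | b.0) | =a=> u4
  u3 = (c.0 + c.0 + (a.0)\{a,b}) | ((0 + 0) | 0) | =c=> u5
  u4 = 0 | ((0 + 0) | b.0) | =b=> u5
  u5 = 0 | ((0 + 0) | 0) | ·
LTS(Q): 6 reachable states
  v0 = (c.0 + c.0 + (a.0)\{a,b}) | b.((0 + 0) | b.0) | =b=> v1, =c=> v2
  v1 = (c.0 + c.0 + (a.0)\{a,b}) | ((0 + 0) | b.0) | =b=> v3, =c=> v4
  v2 = 0 | b.((0 + 0) | b.0) | =b=> v4
  v3 = (c.0 + c.0 + (a.0)\{a,b}) | ((0 + 0) | 0) | =c=> v5
  v4 = 0 | ((0 + 0) | b.0) | =b=> v5
  v5 = 0 | ((0 + 0) | 0) | ·
Coarsest stable partition (strong bisimilarity classes):
  B0 = {u0}
  B1 = {u2}
  B2 = {u4, v4}
  B3 = {u5, v5}
  B4 = {u1, v1}
  B5 = {u3, v3}
  B6 = {v0}
  B7 = {v2}
u0 ∈ B0, v0 ∈ B6 → different blocks

not bisimilar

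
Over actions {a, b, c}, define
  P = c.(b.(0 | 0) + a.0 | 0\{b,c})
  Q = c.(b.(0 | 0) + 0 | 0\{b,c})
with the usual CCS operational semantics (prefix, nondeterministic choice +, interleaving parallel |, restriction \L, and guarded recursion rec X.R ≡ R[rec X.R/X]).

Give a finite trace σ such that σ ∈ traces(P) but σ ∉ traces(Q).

Reachable graph of P (4 states):
  u0 = c.(b.(0 | 0) + a.0 | 0\{b,c}) | —c→ u1
  u1 = b.(0 | 0) + a.0 | 0\{b,c} | —a→ u2, —b→ u3
  u2 = 0 | 0\{b,c} | (no moves)
  u3 = 0 | 0 | (no moves)
Reachable graph of Q (3 states):
  v0 = c.(b.(0 | 0) + 0 | 0\{b,c}) | —c→ v1
  v1 = b.(0 | 0) + 0 | 0\{b,c} | —b→ v2
  v2 = 0 | 0 | (no moves)
Trace ⟨ca⟩ through P, begin at {u0}:
  after c @ step 1: {u1}
  after a @ step 2: {u2}
  P completes σ.
Trace ⟨ca⟩ through Q, begin at {v0}:
  after c @ step 1: {v1}
  after a @ step 2: ∅ (Q stuck)

ca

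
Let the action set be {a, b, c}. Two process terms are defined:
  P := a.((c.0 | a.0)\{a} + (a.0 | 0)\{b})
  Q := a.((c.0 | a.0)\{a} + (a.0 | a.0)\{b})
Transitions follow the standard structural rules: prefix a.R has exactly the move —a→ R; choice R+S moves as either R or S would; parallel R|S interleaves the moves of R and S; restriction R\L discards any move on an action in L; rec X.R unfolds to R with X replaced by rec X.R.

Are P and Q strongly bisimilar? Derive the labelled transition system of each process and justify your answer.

P's transition system — 4 states:
  p0 = a.((c.0 | a.0)\{a} + (a.0 | 0)\{b}) :: ··a··> p1
  p1 = (c.0 | a.0)\{a} + (a.0 | 0)\{b} :: ··a··> p2, ··c··> p3
  p2 = (0 | 0)\{b} :: (no moves)
  p3 = (0 | a.0)\{a} :: (no moves)
Q's transition system — 6 states:
  q0 = a.((c.0 | a.0)\{a} + (a.0 | a.0)\{b}) :: ··a··> q1
  q1 = (c.0 | a.0)\{a} + (a.0 | a.0)\{b} :: ··a··> q2, ··a··> q3, ··c··> q4
  q2 = (0 | a.0)\{b} :: ··a··> q5
  q3 = (a.0 | 0)\{b} :: ··a··> q5
  q4 = (0 | a.0)\{a} :: (no moves)
  q5 = (0 | 0)\{b} :: (no moves)
Bisimilarity quotient blocks:
  B0 = {p0}
  B1 = {p1}
  B2 = {p2, p3, q4, q5}
  B3 = {q0}
  B4 = {q1}
  B5 = {q2, q3}
p0 ∈ B0, q0 ∈ B3 → different blocks

not bisimilar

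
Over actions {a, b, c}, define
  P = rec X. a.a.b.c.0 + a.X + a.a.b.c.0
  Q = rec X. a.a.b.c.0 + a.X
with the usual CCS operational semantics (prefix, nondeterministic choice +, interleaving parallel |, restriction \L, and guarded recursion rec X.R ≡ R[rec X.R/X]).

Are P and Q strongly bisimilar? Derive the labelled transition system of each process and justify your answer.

P's transition system — 5 states:
  u0 = rec X. a.a.b.c.0 + a.X + a.a.b.c.0 :: —a→ u0, —a→ u1
  u1 = a.b.c.0 :: —a→ u2
  u2 = b.c.0 :: —b→ u3
  u3 = c.0 :: —c→ u4
  u4 = 0 :: ·
Q's transition system — 5 states:
  v0 = rec X. a.a.b.c.0 + a.X :: —a→ v0, —a→ v1
  v1 = a.b.c.0 :: —a→ v2
  v2 = b.c.0 :: —b→ v3
  v3 = c.0 :: —c→ v4
  v4 = 0 :: ·
Bisimilarity quotient blocks:
  B0 = {u0, v0}
  B1 = {u1, v1}
  B2 = {u2, v2}
  B3 = {u3, v3}
  B4 = {u4, v4}
u0 ∈ B0, v0 ∈ B0 → same block

YES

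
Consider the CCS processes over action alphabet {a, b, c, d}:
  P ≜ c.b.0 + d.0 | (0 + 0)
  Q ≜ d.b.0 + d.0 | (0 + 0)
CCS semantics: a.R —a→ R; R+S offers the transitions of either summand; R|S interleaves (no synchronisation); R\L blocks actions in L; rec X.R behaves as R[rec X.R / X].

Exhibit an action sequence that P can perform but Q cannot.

c

Reachable graph of P (4 states):
  u0 = c.b.0 + d.0 | (0 + 0) → -c-> u1, -d-> u2
  u1 = b.0 → -b-> u3
  u2 = 0 | (0 + 0) → stopped
  u3 = 0 → stopped
Reachable graph of Q (4 states):
  v0 = d.b.0 + d.0 | (0 + 0) → -d-> v1, -d-> v2
  v1 = 0 | (0 + 0) → stopped
  v2 = b.0 → -b-> v3
  v3 = 0 → stopped
Trace ⟨c⟩ through P, begin at {u0}:
  step 1 (c): {u1}
  P completes σ.
Trace ⟨c⟩ through Q, begin at {v0}:
  step 1 (c): ∅  — Q cannot continue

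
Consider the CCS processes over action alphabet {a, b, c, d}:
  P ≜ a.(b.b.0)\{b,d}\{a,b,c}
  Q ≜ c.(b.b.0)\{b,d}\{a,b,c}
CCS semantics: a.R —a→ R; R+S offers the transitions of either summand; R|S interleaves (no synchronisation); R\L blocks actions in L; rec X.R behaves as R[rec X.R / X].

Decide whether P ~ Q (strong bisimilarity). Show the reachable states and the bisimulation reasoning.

not bisimilar

LTS(P): 2 reachable states
  u0 = a.(b.b.0)\{b,d}\{a,b,c} | -a-> u1
  u1 = (b.b.0)\{b,d}\{a,b,c} | stopped
LTS(Q): 2 reachable states
  v0 = c.(b.b.0)\{b,d}\{a,b,c} | -c-> v1
  v1 = (b.b.0)\{b,d}\{a,b,c} | stopped
Partition-refinement fixed point:
  B0 = {u0}
  B1 = {u1, v1}
  B2 = {v0}
u0 ∈ B0, v0 ∈ B2 → different blocks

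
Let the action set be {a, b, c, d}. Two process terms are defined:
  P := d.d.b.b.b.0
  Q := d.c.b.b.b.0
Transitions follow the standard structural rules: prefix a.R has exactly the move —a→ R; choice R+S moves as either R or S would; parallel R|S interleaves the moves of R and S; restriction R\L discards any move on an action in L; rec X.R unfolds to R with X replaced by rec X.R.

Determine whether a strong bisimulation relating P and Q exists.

not bisimilar

LTS(P): 6 reachable states
  p0 = d.d.b.b.b.0 → =d=> p1
  p1 = d.b.b.b.0 → =d=> p2
  p2 = b.b.b.0 → =b=> p3
  p3 = b.b.0 → =b=> p4
  p4 = b.0 → =b=> p5
  p5 = 0 → (no moves)
LTS(Q): 6 reachable states
  q0 = d.c.b.b.b.0 → =d=> q1
  q1 = c.b.b.b.0 → =c=> q2
  q2 = b.b.b.0 → =b=> q3
  q3 = b.b.0 → =b=> q4
  q4 = b.0 → =b=> q5
  q5 = 0 → (no moves)
Coarsest stable partition (strong bisimilarity classes):
  B0 = {p0}
  B1 = {p1}
  B2 = {p2, q2}
  B3 = {p3, q3}
  B4 = {p4, q4}
  B5 = {p5, q5}
  B6 = {q0}
  B7 = {q1}
p0 ∈ B0, q0 ∈ B6 → different blocks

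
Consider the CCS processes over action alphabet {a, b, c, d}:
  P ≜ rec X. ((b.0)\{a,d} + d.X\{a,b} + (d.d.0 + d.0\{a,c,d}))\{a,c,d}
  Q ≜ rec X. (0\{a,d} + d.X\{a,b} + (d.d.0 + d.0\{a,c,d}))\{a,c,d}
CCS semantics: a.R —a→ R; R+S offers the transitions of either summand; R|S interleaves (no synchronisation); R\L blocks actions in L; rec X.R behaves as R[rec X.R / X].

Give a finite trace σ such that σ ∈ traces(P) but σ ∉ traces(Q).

b

LTS(P): 2 reachable states
  m0 = rec X. ((b.0)\{a,d} + d.X\{a,b} + (d.d.0 + d.0\{a,c,d}))\{a,c,d} ⊢ --b--▸ m1
  m1 = 0\{a,d}\{a,c,d} ⊢ deadlocked
LTS(Q): 1 reachable states
  n0 = rec X. (0\{a,d} + d.X\{a,b} + (d.d.0 + d.0\{a,c,d}))\{a,c,d} ⊢ deadlocked
Run σ = ⟨b⟩ on P: start {m0}
  step 1 (b): {m1}
  ✓ P
Run σ = ⟨b⟩ on Q: start {n0}
  step 1 (b): no successor for Q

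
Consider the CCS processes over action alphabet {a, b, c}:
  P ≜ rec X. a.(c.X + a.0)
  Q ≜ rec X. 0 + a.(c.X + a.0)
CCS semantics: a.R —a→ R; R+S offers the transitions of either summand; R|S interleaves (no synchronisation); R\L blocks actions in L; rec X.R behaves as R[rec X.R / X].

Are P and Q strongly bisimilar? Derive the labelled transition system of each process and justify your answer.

P ~ Q

Reachable graph of P (3 states):
  m0 = rec X. a.(c.X + a.0) → —a→ m1
  m1 = c.(rec X. a.(c.X + a.0)) + a.0 → —a→ m2, —c→ m0
  m2 = 0 → (no moves)
Reachable graph of Q (3 states):
  n0 = rec X. 0 + a.(c.X + a.0) → —a→ n1
  n1 = c.(rec X. 0 + a.(c.X + a.0)) + a.0 → —a→ n2, —c→ n0
  n2 = 0 → (no moves)
Bisimilarity quotient blocks:
  B0 = {m0, n0}
  B1 = {m1, n1}
  B2 = {m2, n2}
m0 ∈ B0, n0 ∈ B0 → same block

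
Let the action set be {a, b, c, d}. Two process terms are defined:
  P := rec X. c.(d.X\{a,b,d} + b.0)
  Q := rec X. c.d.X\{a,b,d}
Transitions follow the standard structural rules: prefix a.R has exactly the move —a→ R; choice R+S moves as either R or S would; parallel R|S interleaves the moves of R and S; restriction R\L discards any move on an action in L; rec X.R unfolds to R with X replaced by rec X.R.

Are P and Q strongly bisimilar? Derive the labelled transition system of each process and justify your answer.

LTS(P): 5 reachable states
  m0 = rec X. c.(d.X\{a,b,d} + b.0) ⊢ —c→ m1
  m1 = d.(rec X. c.(d.X\{a,b,d} + b.0))\{a,b,d} + b.0 ⊢ —b→ m2, —d→ m3
  m2 = 0 ⊢ (no moves)
  m3 = (rec X. c.(d.X\{a,b,d} + b.0))\{a,b,d} ⊢ —c→ m4
  m4 = (d.(rec X. c.(d.X\{a,b,d} + b.0))\{a,b,d} + b.0)\{a,b,d} ⊢ (no moves)
LTS(Q): 4 reachable states
  n0 = rec X. c.d.X\{a,b,d} ⊢ —c→ n1
  n1 = d.(rec X. c.d.X\{a,b,d})\{a,b,d} ⊢ —d→ n2
  n2 = (rec X. c.d.X\{a,b,d})\{a,b,d} ⊢ —c→ n3
  n3 = (d.(rec X. c.d.X\{a,b,d})\{a,b,d})\{a,b,d} ⊢ (no moves)
Coarsest stable partition (strong bisimilarity classes):
  B0 = {m0}
  B1 = {m1}
  B2 = {m3, n2}
  B3 = {m2, m4, n3}
  B4 = {n0}
  B5 = {n1}
m0 ∈ B0, n0 ∈ B4 → different blocks

not bisimilar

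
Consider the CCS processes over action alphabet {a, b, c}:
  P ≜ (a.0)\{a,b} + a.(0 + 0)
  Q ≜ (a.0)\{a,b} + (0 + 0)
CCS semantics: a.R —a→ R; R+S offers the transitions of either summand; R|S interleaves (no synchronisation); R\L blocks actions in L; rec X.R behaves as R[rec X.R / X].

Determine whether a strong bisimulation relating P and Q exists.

LTS(P): 2 reachable states
  s0 = (a.0)\{a,b} + a.(0 + 0) | --a--▸ s1
  s1 = 0 + 0 | ∅
LTS(Q): 1 reachable states
  t0 = (a.0)\{a,b} + (0 + 0) | ∅
Coarsest stable partition (strong bisimilarity classes):
  B0 = {s0}
  B1 = {s1, t0}
s0 ∈ B0, t0 ∈ B1 → different blocks

P ≁ Q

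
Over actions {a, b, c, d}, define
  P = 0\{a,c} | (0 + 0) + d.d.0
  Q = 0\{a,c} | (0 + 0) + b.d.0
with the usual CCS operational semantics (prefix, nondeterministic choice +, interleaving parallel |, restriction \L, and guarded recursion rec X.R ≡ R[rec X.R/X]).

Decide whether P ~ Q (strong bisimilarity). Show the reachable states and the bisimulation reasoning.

P's transition system — 3 states:
  u0 = 0\{a,c} | (0 + 0) + d.d.0 | ··d··> u1
  u1 = d.0 | ··d··> u2
  u2 = 0 | stopped
Q's transition system — 3 states:
  v0 = 0\{a,c} | (0 + 0) + b.d.0 | ··b··> v1
  v1 = d.0 | ··d··> v2
  v2 = 0 | stopped
Partition-refinement fixed point:
  B0 = {u0}
  B1 = {u1, v1}
  B2 = {u2, v2}
  B3 = {v0}
u0 ∈ B0, v0 ∈ B3 → different blocks

P ≁ Q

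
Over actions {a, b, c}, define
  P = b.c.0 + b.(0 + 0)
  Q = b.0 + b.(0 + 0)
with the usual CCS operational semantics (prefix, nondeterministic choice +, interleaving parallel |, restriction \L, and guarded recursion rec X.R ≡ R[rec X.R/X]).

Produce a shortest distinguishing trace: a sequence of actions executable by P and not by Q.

bc

P's transition system — 4 states:
  u0 = b.c.0 + b.(0 + 0) ⊢ —b→ u1, —b→ u2
  u1 = 0 + 0 ⊢ ·
  u2 = c.0 ⊢ —c→ u3
  u3 = 0 ⊢ ·
Q's transition system — 3 states:
  v0 = b.0 + b.(0 + 0) ⊢ —b→ v1, —b→ v2
  v1 = 0 ⊢ ·
  v2 = 0 + 0 ⊢ ·
Trace ⟨bc⟩ through P, begin at {u0}:
  [1] b ⇒ {u1, u2}
  [2] c ⇒ {u3}
  — P admits the full trace.
Trace ⟨bc⟩ through Q, begin at {v0}:
  [1] b ⇒ {v1, v2}
  [2] c ⇒ no successor for Q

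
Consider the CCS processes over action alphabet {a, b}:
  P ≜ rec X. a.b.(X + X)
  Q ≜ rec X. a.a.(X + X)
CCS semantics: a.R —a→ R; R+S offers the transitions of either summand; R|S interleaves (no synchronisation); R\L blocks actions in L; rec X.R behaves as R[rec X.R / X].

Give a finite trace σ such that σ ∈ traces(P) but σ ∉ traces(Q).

ab

P's transition system — 3 states:
  s0 = rec X. a.b.(X + X) :: ··a··> s1
  s1 = b.((rec X. a.b.(X + X)) + (rec X. a.b.(X + X))) :: ··b··> s2
  s2 = (rec X. a.b.(X + X)) + (rec X. a.b.(X + X)) :: ··a··> s1
Q's transition system — 3 states:
  t0 = rec X. a.a.(X + X) :: ··a··> t1
  t1 = a.((rec X. a.a.(X + X)) + (rec X. a.a.(X + X))) :: ··a··> t2
  t2 = (rec X. a.a.(X + X)) + (rec X. a.a.(X + X)) :: ··a··> t1
Executing ab from P (initial set {s0}):
  step 1 (a): {s1}
  step 2 (b): {s2}
  P completes σ.
Executing ab from Q (initial set {t0}):
  step 1 (a): {t1}
  step 2 (b): ∅  — Q cannot continue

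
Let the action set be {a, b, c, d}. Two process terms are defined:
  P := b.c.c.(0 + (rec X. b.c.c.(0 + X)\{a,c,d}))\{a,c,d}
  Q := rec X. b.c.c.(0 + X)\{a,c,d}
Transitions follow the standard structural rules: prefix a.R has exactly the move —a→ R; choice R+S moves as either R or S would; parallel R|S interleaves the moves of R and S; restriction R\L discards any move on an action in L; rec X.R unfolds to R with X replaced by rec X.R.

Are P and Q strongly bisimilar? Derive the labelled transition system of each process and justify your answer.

Reachable graph of P (5 states):
  u0 = b.c.c.(0 + (rec X. b.c.c.(0 + X)\{a,c,d}))\{a,c,d} :: ··b··> u1
  u1 = c.c.(0 + (rec X. b.c.c.(0 + X)\{a,c,d}))\{a,c,d} :: ··c··> u2
  u2 = c.(0 + (rec X. b.c.c.(0 + X)\{a,c,d}))\{a,c,d} :: ··c··> u3
  u3 = (0 + (rec X. b.c.c.(0 + X)\{a,c,d}))\{a,c,d} :: ··b··> u4
  u4 = (c.c.(0 + (rec X. b.c.c.(0 + X)\{a,c,d}))\{a,c,d})\{a,c,d} :: (no moves)
Reachable graph of Q (5 states):
  v0 = rec X. b.c.c.(0 + X)\{a,c,d} :: ··b··> v1
  v1 = c.c.(0 + (rec X. b.c.c.(0 + X)\{a,c,d}))\{a,c,d} :: ··c··> v2
  v2 = c.(0 + (rec X. b.c.c.(0 + X)\{a,c,d}))\{a,c,d} :: ··c··> v3
  v3 = (0 + (rec X. b.c.c.(0 + X)\{a,c,d}))\{a,c,d} :: ··b··> v4
  v4 = (c.c.(0 + (rec X. b.c.c.(0 + X)\{a,c,d}))\{a,c,d})\{a,c,d} :: (no moves)
Partition-refinement fixed point:
  B0 = {u0, v0}
  B1 = {u1, v1}
  B2 = {u2, v2}
  B3 = {u3, v3}
  B4 = {u4, v4}
u0 ∈ B0, v0 ∈ B0 → same block

YES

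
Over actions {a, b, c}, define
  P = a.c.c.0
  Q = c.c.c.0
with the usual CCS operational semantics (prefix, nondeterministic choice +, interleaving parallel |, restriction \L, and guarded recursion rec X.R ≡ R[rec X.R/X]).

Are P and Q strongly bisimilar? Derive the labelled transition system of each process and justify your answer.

NO

Reachable graph of P (4 states):
  u0 = a.c.c.0 :: —a→ u1
  u1 = c.c.0 :: —c→ u2
  u2 = c.0 :: —c→ u3
  u3 = 0 :: ·
Reachable graph of Q (4 states):
  v0 = c.c.c.0 :: —c→ v1
  v1 = c.c.0 :: —c→ v2
  v2 = c.0 :: —c→ v3
  v3 = 0 :: ·
Bisimilarity quotient blocks:
  B0 = {u0}
  B1 = {u1, v1}
  B2 = {u2, v2}
  B3 = {u3, v3}
  B4 = {v0}
u0 ∈ B0, v0 ∈ B4 → different blocks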